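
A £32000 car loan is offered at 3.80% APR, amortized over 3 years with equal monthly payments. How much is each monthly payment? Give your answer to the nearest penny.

£941.92

At 3.80% the monthly rate is 0.0031667, so the payment is 32,000 × 0.0031667 / (1 − 1.0031667^−36) = £941.92.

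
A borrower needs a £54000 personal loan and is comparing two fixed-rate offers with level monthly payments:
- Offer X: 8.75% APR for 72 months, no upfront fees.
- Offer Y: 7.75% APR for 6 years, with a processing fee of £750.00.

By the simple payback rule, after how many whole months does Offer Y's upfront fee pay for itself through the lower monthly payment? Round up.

Offer X: at 8.75% the monthly rate is 0.0072917, so the payment is 54,000 × 0.0072917 / (1 − 1.0072917^−72) = £966.69.
Offer Y: monthly rate = 7.75%/12 = 0.0064583; payment = 54,000 × 0.0064583 / (1 − (1+0.0064583)^−72) = £940.22.
Monthly savings = £966.69 − £940.22 = £26.47.
Break-even = £750.00 / £26.47 = 28.33 → 29 months.

29 months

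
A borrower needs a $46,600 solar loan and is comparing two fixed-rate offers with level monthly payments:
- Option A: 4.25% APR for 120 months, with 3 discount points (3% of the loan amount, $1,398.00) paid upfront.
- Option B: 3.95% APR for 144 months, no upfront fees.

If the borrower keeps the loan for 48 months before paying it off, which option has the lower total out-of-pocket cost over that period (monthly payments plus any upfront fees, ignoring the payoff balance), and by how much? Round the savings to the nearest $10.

Option A: monthly rate = 4.25%/12 = 0.0035417; payment = 46,600 × 0.0035417 / (1 − (1+0.0035417)^−120) = $477.36.
Option B: monthly rate = 3.95%/12 = 0.0032917; payment = 46,600 × 0.0032917 / (1 − (1+0.0032917)^−144) = $406.87.
Over 48 months: Option A costs 48 × $477.36 + $1,398.00 = $24,311.28; Option B costs 48 × $406.87 = $19,529.76.
Option B is cheaper by $24,311.28 − $19,529.76 = $4,781.52.

Option B by $4,780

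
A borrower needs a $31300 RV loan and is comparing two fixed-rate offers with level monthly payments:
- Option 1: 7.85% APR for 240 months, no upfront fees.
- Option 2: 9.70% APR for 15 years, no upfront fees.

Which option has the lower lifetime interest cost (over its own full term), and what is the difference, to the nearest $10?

Option 2 by $2,620

Option 1: at 7.85% the monthly rate is 0.0065417, so the payment is 31,300 × 0.0065417 / (1 − 1.0065417^−240) = $258.89.
Total interest on Option 1 = 240 × $258.89 − $31,300 = $30,833.60.
Option 2: at 9.70% the monthly rate is 0.0080833, so the payment is 31,300 × 0.0080833 / (1 − 1.0080833^−180) = $330.63.
Total interest on Option 2 = 180 × $330.63 − $31,300 = $28,213.40.
Option 2 is lower by $2,620.20.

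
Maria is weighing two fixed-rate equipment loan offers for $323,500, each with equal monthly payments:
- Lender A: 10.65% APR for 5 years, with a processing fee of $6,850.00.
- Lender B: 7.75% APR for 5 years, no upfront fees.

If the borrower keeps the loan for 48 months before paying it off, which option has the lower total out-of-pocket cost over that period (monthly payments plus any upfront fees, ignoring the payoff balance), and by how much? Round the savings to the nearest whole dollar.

Lender B by $28,765

Lender A: monthly rate = 10.65%/12 = 0.0088750; payment = 323,500 × 0.0088750 / (1 − (1+0.0088750)^−60) = $6,977.34.
Lender B: monthly rate = 7.75%/12 = 0.0064583; payment = 323,500 × 0.0064583 / (1 − (1+0.0064583)^−60) = $6,520.78.
Over 48 months: Lender A costs 48 × $6,977.34 + $6,850.00 = $341,762.32; Lender B costs 48 × $6,520.78 = $312,997.44.
Lender B is cheaper by $341,762.32 − $312,997.44 = $28,764.88.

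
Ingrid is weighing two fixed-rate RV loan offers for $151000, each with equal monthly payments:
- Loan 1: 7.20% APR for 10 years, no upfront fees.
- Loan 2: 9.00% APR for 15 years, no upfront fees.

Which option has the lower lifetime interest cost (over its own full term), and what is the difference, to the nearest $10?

Loan 1: monthly rate = 7.2%/12 = 0.0060000; payment = 151,000 × 0.0060000 / (1 − (1+0.0060000)^−120) = $1,768.84.
Total interest on Loan 1 = 120 × $1,768.84 − $151,000 = $61,260.80.
Loan 2: at 9.00% the monthly rate is 0.0075000, so the payment is 151,000 × 0.0075000 / (1 − 1.0075000^−180) = $1,531.54.
Total interest on Loan 2 = 180 × $1,531.54 − $151,000 = $124,677.20.
Loan 1 is lower by $63,416.40.

Loan 1 by $63,420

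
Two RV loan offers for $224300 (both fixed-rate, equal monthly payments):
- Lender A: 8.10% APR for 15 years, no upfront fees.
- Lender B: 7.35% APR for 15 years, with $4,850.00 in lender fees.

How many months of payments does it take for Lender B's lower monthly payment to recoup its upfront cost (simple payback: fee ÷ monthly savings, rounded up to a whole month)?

51 months

Lender A: at 8.10% the monthly rate is 0.0067500, so the payment is 224,300 × 0.0067500 / (1 − 1.0067500^−180) = $2,156.50.
Lender B: monthly rate = 7.35%/12 = 0.0061250; payment = 224,300 × 0.0061250 / (1 − (1+0.0061250)^−180) = $2,060.22.
Monthly savings = $2,156.50 − $2,060.22 = $96.28.
Break-even = $4,850.00 / $96.28 = 50.37 → 51 months.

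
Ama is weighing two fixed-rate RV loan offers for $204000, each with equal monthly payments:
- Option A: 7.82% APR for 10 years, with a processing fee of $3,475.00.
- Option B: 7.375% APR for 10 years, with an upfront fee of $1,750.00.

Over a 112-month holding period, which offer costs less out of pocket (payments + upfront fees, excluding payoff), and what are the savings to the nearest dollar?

Option B by $7,044

Option A: at 7.82% the monthly rate is 0.0065167, so the payment is 204,000 × 0.0065167 / (1 − 1.0065167^−120) = $2,455.72.
Option B: at 7.375% the monthly rate is 0.0061458, so the payment is 204,000 × 0.0061458 / (1 − 1.0061458^−120) = $2,408.23.
Over 112 months: Option A costs 112 × $2,455.72 + $3,475.00 = $278,515.64; Option B costs 112 × $2,408.23 + $1,750.00 = $271,471.76.
Option B is cheaper by $278,515.64 − $271,471.76 = $7,043.88.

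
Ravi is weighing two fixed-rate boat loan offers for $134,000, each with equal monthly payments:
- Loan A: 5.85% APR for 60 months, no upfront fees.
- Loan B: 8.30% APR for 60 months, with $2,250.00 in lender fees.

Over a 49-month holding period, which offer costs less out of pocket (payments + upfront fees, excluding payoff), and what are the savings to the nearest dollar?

Loan A by $9,848

Loan A: at 5.85% the monthly rate is 0.0048750, so the payment is 134,000 × 0.0048750 / (1 − 1.0048750^−60) = $2,581.26.
Loan B: at 8.30% the monthly rate is 0.0069167, so the payment is 134,000 × 0.0069167 / (1 − 1.0069167^−60) = $2,736.32.
Over 49 months: Loan A costs 49 × $2,581.26 = $126,481.74; Loan B costs 49 × $2,736.32 + $2,250.00 = $136,329.68.
Loan A is cheaper by $136,329.68 − $126,481.74 = $9,847.94.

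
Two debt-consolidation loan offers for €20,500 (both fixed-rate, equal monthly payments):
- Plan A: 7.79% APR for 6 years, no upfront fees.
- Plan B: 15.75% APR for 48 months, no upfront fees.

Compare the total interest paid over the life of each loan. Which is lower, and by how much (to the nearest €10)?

Plan A: at 7.79% the monthly rate is 0.0064917, so the payment is 20,500 × 0.0064917 / (1 − 1.0064917^−72) = €357.33.
Total interest on Plan A = 72 × €357.33 − €20,500 = €5,227.76.
Plan B: at 15.75% the monthly rate is 0.0131250, so the payment is 20,500 × 0.0131250 / (1 − 1.0131250^−48) = €578.35.
Total interest on Plan B = 48 × €578.35 − €20,500 = €7,260.80.
Plan A is lower by €2,033.04.

Plan A by €2,030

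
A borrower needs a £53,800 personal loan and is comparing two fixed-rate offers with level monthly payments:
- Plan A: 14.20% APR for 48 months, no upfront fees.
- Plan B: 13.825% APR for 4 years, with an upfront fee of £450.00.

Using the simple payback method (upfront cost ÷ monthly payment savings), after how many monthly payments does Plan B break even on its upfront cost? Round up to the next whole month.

Plan A: at 14.20% the monthly rate is 0.0118333, so the payment is 53,800 × 0.0118333 / (1 − 1.0118333^−48) = £1,475.57.
Plan B: at 13.825% the monthly rate is 0.0115208, so the payment is 53,800 × 0.0115208 / (1 − 1.0115208^−48) = £1,465.45.
Monthly savings = £1,475.57 − £1,465.45 = £10.12.
Break-even = £450.00 / £10.12 = 44.47 → 45 months.

45 months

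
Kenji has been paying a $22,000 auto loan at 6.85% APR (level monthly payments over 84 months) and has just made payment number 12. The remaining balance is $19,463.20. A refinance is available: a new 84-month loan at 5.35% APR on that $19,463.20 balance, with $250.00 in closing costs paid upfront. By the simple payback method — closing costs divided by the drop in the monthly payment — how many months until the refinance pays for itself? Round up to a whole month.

5 months

Current payment = 22,000 × 6.85%/12 / (1 − (1+0.0057083)^−84) = $330.43.
Refinanced payment = 19,463.20 × 0.0044583 / (1 − (1+0.0044583)^−84) = $278.30.
Monthly savings = $330.43 − $278.30 = $52.13.
Break-even = $250.00 / $52.13 = 4.80 → 5 months.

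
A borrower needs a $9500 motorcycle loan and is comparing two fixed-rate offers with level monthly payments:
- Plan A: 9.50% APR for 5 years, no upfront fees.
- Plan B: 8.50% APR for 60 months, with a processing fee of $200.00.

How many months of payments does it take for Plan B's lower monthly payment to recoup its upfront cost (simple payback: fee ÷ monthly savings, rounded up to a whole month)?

Plan A: at 9.50% the monthly rate is 0.0079167, so the payment is 9,500 × 0.0079167 / (1 − 1.0079167^−60) = $199.52.
Plan B: monthly rate = 8.5%/12 = 0.0070833; payment = 9,500 × 0.0070833 / (1 − (1+0.0070833)^−60) = $194.91.
Monthly savings = $199.52 − $194.91 = $4.61.
Break-even = $200.00 / $4.61 = 43.38 → 44 months.

44 months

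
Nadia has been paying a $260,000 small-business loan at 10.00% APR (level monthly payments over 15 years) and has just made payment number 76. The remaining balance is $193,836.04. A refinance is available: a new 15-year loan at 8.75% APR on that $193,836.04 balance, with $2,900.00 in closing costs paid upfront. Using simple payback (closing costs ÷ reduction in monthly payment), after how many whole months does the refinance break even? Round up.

4 months

Current payment = 260,000 × 10%/12 / (1 − (1+0.0083333)^−180) = $2,793.97.
Refinanced payment = 193,836.04 × 0.0072917 / (1 − (1+0.0072917)^−180) = $1,937.29.
Monthly savings = $2,793.97 − $1,937.29 = $856.68.
Break-even = $2,900.00 / $856.68 = 3.39 → 4 months.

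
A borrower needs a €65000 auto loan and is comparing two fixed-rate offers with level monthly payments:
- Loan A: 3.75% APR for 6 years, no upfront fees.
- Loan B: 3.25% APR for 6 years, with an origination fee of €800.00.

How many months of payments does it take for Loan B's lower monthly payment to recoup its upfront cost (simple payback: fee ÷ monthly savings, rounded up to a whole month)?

Loan A: at 3.75% the monthly rate is 0.0031250, so the payment is 65,000 × 0.0031250 / (1 − 1.0031250^−72) = €1,009.55.
Loan B: at 3.25% the monthly rate is 0.0027083, so the payment is 65,000 × 0.0027083 / (1 − 1.0027083^−72) = €994.88.
Monthly savings = €1,009.55 − €994.88 = €14.67.
Break-even = €800.00 / €14.67 = 54.53 → 55 months.

55 months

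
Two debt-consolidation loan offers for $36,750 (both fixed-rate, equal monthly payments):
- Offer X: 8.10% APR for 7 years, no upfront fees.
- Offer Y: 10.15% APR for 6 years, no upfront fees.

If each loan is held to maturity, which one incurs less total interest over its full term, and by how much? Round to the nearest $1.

Offer X by $951

Offer X: at 8.10% the monthly rate is 0.0067500, so the payment is 36,750 × 0.0067500 / (1 − 1.0067500^−84) = $574.63.
Total interest on Offer X = 84 × $574.63 − $36,750 = $11,518.92.
Offer Y: at 10.15% the monthly rate is 0.0084583, so the payment is 36,750 × 0.0084583 / (1 − 1.0084583^−72) = $683.61.
Total interest on Offer Y = 72 × $683.61 − $36,750 = $12,469.92.
Offer X is lower by $951.00.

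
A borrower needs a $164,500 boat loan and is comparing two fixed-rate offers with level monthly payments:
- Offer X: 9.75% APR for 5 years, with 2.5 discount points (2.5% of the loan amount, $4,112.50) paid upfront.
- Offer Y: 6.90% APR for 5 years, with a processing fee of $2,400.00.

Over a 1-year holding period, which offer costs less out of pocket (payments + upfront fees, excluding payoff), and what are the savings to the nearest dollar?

Offer Y by $4,417

Offer X: at 9.75% the monthly rate is 0.0081250, so the payment is 164,500 × 0.0081250 / (1 − 1.0081250^−60) = $3,474.94.
Offer Y: at 6.90% the monthly rate is 0.0057500, so the payment is 164,500 × 0.0057500 / (1 − 1.0057500^−60) = $3,249.54.
Over 12 months: Offer X costs 12 × $3,474.94 + $4,112.50 = $45,811.78; Offer Y costs 12 × $3,249.54 + $2,400.00 = $41,394.48.
Offer Y is cheaper by $45,811.78 − $41,394.48 = $4,417.30.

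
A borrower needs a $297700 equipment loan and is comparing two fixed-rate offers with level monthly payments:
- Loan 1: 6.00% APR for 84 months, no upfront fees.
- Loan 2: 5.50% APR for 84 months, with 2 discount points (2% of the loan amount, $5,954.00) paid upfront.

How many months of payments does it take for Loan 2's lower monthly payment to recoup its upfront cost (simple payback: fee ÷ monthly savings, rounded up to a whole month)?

84 months

Loan 1: at 6.00% the monthly rate is 0.0050000, so the payment is 297,700 × 0.0050000 / (1 − 1.0050000^−84) = $4,348.97.
Loan 2: at 5.50% the monthly rate is 0.0045833, so the payment is 297,700 × 0.0045833 / (1 − 1.0045833^−84) = $4,277.96.
Monthly savings = $4,348.97 − $4,277.96 = $71.01.
Break-even = $5,954.00 / $71.01 = 83.85 → 84 months.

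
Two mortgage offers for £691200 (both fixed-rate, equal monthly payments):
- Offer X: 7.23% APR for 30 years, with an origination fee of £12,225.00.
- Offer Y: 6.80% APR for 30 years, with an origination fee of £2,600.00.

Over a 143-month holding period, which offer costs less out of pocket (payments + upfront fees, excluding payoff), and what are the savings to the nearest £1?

Offer Y by £38,185

Offer X: monthly rate = 7.23%/12 = 0.0060250; payment = 691,200 × 0.0060250 / (1 − (1+0.0060250)^−360) = £4,705.83.
Offer Y: at 6.80% the monthly rate is 0.0056667, so the payment is 691,200 × 0.0056667 / (1 − 1.0056667^−360) = £4,506.11.
Over 143 months: Offer X costs 143 × £4,705.83 + £12,225.00 = £685,158.69; Offer Y costs 143 × £4,506.11 + £2,600.00 = £646,973.73.
Offer Y is cheaper by £685,158.69 − £646,973.73 = £38,184.96.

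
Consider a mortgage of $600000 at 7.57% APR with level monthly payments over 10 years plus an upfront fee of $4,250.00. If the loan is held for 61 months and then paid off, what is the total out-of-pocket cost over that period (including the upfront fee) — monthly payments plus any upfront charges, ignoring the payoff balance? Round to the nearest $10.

Monthly rate = 7.57%/12 = 0.0063083; payment = 600,000 × 0.0063083 / (1 − (1+0.0063083)^−120) = $7,144.05.
Total outlay = 61 × $7,144.05 + $4,250.00 = $440,037.05.

$440,040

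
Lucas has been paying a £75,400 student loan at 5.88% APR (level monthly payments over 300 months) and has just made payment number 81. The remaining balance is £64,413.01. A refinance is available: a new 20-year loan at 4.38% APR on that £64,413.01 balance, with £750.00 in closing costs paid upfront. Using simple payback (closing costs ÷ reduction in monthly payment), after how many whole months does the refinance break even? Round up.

10 months

Current payment = 75,400 × 5.88%/12 / (1 − (1+0.0049000)^−300) = £480.29.
Refinanced payment = 64,413.01 × 0.0036500 / (1 − (1+0.0036500)^−240) = £403.35.
Monthly savings = £480.29 − £403.35 = £76.94.
Break-even = £750.00 / £76.94 = 9.75 → 10 months.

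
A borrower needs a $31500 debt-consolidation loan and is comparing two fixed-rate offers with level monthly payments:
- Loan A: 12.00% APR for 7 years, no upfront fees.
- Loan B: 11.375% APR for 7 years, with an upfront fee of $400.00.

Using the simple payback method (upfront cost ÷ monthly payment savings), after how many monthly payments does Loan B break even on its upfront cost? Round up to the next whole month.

39 months

Loan A: at 12.00% the monthly rate is 0.0100000, so the payment is 31,500 × 0.0100000 / (1 − 1.0100000^−84) = $556.06.
Loan B: monthly rate = 11.375%/12 = 0.0094792; payment = 31,500 × 0.0094792 / (1 − (1+0.0094792)^−84) = $545.59.
Monthly savings = $556.06 − $545.59 = $10.47.
Break-even = $400.00 / $10.47 = 38.20 → 39 months.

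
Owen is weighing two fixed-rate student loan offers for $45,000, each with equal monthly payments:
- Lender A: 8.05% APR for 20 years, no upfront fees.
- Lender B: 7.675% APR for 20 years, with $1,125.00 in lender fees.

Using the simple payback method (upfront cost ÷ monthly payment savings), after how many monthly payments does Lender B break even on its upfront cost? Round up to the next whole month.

108 months

Lender A: at 8.05% the monthly rate is 0.0067083, so the payment is 45,000 × 0.0067083 / (1 − 1.0067083^−240) = $377.80.
Lender B: monthly rate = 7.675%/12 = 0.0063958; payment = 45,000 × 0.0063958 / (1 − (1+0.0063958)^−240) = $367.35.
Monthly savings = $377.80 − $367.35 = $10.45.
Break-even = $1,125.00 / $10.45 = 107.66 → 108 months.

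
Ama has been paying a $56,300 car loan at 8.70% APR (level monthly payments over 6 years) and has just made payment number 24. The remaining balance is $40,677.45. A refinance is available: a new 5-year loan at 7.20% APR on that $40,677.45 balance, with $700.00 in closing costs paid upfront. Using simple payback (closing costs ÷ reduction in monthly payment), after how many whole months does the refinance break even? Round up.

4 months

Current payment = 56,300 × 8.7%/12 / (1 − (1+0.0072500)^−72) = $1,006.48.
Refinanced payment = 40,677.45 × 0.0060000 / (1 − (1+0.0060000)^−60) = $809.31.
Monthly savings = $1,006.48 − $809.31 = $197.17.
Break-even = $700.00 / $197.17 = 3.55 → 4 months.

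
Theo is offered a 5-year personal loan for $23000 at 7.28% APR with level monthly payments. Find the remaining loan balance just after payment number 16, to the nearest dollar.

With monthly rate i = 7.28%/12 = 0.0060667, the balance after k of n payments is P · [(1+i)^n − (1+i)^k] / [(1+i)^n − 1].
(1+0.0060667)^60 = 1.43749255 and (1+0.0060667)^16 = 1.10161074, so the balance is 23,000 × (1.43749255 − 1.10161074) / (1.43749255 − 1) = $17,658.09.

$17,658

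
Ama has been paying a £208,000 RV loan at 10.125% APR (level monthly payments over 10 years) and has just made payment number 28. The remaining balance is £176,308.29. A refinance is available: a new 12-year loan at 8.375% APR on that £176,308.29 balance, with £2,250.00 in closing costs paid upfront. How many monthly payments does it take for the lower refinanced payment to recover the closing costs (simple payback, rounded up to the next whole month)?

Current payment = 208,000 × 10.125%/12 / (1 − (1+0.0084375)^−120) = £2,763.15.
Refinanced payment = 176,308.29 × 0.0069792 / (1 − (1+0.0069792)^−144) = £1,944.89.
Monthly savings = £2,763.15 − £1,944.89 = £818.26.
Break-even = £2,250.00 / £818.26 = 2.75 → 3 months.

3 months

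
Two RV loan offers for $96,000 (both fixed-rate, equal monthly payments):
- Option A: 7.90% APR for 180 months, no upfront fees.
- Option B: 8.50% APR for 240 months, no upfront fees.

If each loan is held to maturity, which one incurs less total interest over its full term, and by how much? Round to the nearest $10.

Option A by $35,810

Option A: monthly rate = 7.9%/12 = 0.0065833; payment = 96,000 × 0.0065833 / (1 − (1+0.0065833)^−180) = $911.89.
Total interest on Option A = 180 × $911.89 − $96,000 = $68,140.20.
Option B: monthly rate = 8.5%/12 = 0.0070833; payment = 96,000 × 0.0070833 / (1 − (1+0.0070833)^−240) = $833.11.
Total interest on Option B = 240 × $833.11 − $96,000 = $103,946.40.
Option A is lower by $35,806.20.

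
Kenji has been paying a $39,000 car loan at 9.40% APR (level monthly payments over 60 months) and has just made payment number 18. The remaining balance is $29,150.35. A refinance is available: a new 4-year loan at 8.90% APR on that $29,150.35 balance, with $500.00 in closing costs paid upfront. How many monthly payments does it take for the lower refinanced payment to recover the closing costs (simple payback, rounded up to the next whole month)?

Current payment = 39,000 × 9.4%/12 / (1 − (1+0.0078333)^−60) = $817.17.
Refinanced payment = 29,150.35 × 0.0074167 / (1 − (1+0.0074167)^−48) = $724.02.
Monthly savings = $817.17 − $724.02 = $93.15.
Break-even = $500.00 / $93.15 = 5.37 → 6 months.

6 months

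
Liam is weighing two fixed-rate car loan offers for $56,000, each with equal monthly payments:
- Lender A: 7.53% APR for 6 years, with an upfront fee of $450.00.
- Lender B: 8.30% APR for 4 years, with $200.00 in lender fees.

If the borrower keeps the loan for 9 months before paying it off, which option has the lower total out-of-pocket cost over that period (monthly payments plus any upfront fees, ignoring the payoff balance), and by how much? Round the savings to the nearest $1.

Lender A: monthly rate = 7.53%/12 = 0.0062750; payment = 56,000 × 0.0062750 / (1 − (1+0.0062750)^−72) = $969.06.
Lender B: at 8.30% the monthly rate is 0.0069167, so the payment is 56,000 × 0.0069167 / (1 − 1.0069167^−48) = $1,375.02.
Over 9 months: Lender A costs 9 × $969.06 + $450.00 = $9,171.54; Lender B costs 9 × $1,375.02 + $200.00 = $12,575.18.
Lender A is cheaper by $12,575.18 − $9,171.54 = $3,403.64.

Lender A by $3,404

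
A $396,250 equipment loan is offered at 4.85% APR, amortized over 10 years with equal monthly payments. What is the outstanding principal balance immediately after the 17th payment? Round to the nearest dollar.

$351,077

With monthly rate i = 4.85%/12 = 0.0040417, the balance after k of n payments is P · [(1+i)^n − (1+i)^k] / [(1+i)^n − 1].
(1+0.0040417)^120 = 1.62258820 and (1+0.0040417)^17 = 1.07097544, so the balance is 396,250 × (1.62258820 − 1.07097544) / (1.62258820 − 1) = $351,077.26.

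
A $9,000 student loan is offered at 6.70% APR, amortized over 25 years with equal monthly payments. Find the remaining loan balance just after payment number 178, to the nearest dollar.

$5,466

With monthly rate i = 6.7%/12 = 0.0055833, the balance after k of n payments is P · [(1+i)^n − (1+i)^k] / [(1+i)^n − 1].
(1+0.0055833)^300 = 5.31398110 and (1+0.0055833)^178 = 2.69411339, so the balance is 9,000 × (5.31398110 − 2.69411339) / (5.31398110 − 1) = $5,465.67.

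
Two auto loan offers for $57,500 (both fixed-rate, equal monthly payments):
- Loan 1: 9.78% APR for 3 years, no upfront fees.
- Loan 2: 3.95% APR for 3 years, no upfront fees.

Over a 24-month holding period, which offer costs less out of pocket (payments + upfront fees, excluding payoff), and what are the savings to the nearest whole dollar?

Loan 1: monthly rate = 9.78%/12 = 0.0081500; payment = 57,500 × 0.0081500 / (1 − (1+0.0081500)^−36) = $1,849.43.
Loan 2: at 3.95% the monthly rate is 0.0032917, so the payment is 57,500 × 0.0032917 / (1 − 1.0032917^−36) = $1,696.35.
Over 24 months: Loan 1 costs 24 × $1,849.43 = $44,386.32; Loan 2 costs 24 × $1,696.35 = $40,712.40.
Loan 2 is cheaper by $44,386.32 − $40,712.40 = $3,673.92.

Loan 2 by $3,674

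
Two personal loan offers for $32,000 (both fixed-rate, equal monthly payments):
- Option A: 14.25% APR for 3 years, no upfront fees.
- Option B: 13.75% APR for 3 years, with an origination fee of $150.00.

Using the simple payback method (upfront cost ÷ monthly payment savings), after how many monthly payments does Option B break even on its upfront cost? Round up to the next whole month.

Option A: monthly rate = 14.25%/12 = 0.0118750; payment = 32,000 × 0.0118750 / (1 − (1+0.0118750)^−36) = $1,097.57.
Option B: monthly rate = 13.75%/12 = 0.0114583; payment = 32,000 × 0.0114583 / (1 − (1+0.0114583)^−36) = $1,089.80.
Monthly savings = $1,097.57 − $1,089.80 = $7.77.
Break-even = $150.00 / $7.77 = 19.31 → 20 months.

20 months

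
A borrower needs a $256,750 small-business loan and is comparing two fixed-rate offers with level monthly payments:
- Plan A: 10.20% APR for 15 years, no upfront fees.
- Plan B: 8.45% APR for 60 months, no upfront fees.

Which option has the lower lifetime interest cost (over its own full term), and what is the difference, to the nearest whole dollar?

Plan B by $186,613

Plan A: monthly rate = 10.2%/12 = 0.0085000; payment = 256,750 × 0.0085000 / (1 − (1+0.0085000)^−180) = $2,790.55.
Total interest on Plan A = 180 × $2,790.55 − $256,750 = $245,549.00.
Plan B: at 8.45% the monthly rate is 0.0070417, so the payment is 256,750 × 0.0070417 / (1 − 1.0070417^−60) = $5,261.43.
Total interest on Plan B = 60 × $5,261.43 − $256,750 = $58,935.80.
Plan B is lower by $186,613.20.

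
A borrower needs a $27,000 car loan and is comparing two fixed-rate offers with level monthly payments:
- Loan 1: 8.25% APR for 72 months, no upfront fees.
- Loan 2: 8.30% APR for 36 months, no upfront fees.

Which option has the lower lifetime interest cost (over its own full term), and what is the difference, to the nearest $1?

Loan 2 by $3,729

Loan 1: at 8.25% the monthly rate is 0.0068750, so the payment is 27,000 × 0.0068750 / (1 − 1.0068750^−72) = $476.70.
Total interest on Loan 1 = 72 × $476.70 − $27,000 = $7,322.40.
Loan 2: monthly rate = 8.3%/12 = 0.0069167; payment = 27,000 × 0.0069167 / (1 − (1+0.0069167)^−36) = $849.82.
Total interest on Loan 2 = 36 × $849.82 − $27,000 = $3,593.52.
Loan 2 is lower by $3,728.88.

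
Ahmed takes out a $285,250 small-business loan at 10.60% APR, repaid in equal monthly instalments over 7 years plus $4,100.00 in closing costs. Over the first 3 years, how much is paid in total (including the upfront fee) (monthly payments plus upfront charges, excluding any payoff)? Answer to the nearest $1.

Monthly rate = 10.6%/12 = 0.0088333; payment = 285,250 × 0.0088333 / (1 − (1+0.0088333)^−84) = $4,824.39.
Total outlay = 36 × $4,824.39 + $4,100.00 = $177,778.04.

$177,778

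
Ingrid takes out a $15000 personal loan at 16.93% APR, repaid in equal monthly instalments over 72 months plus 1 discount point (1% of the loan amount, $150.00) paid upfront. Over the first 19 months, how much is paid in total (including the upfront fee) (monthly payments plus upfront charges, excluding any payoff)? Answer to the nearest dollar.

Monthly rate = 16.93%/12 = 0.0141083; payment = 15,000 × 0.0141083 / (1 − (1+0.0141083)^−72) = $333.11.
Total outlay = 19 × $333.11 + $150.00 = $6,479.09.

$6,479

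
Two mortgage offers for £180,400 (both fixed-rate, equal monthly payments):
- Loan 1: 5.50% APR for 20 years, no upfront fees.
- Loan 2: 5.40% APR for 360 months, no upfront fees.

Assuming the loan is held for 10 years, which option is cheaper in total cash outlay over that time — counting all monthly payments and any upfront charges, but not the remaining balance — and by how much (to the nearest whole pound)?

Loan 2 by £27,354

Loan 1: at 5.50% the monthly rate is 0.0045833, so the payment is 180,400 × 0.0045833 / (1 − 1.0045833^−240) = £1,240.95.
Loan 2: monthly rate = 5.4%/12 = 0.0045000; payment = 180,400 × 0.0045000 / (1 − (1+0.0045000)^−360) = £1,013.00.
Over 120 months: Loan 1 costs 120 × £1,240.95 = £148,914.00; Loan 2 costs 120 × £1,013.00 = £121,560.00.
Loan 2 is cheaper by £148,914.00 − £121,560.00 = £27,354.00.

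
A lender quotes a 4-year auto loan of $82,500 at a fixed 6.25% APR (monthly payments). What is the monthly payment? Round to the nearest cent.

$1,946.99

At 6.25% the monthly rate is 0.0052083, so the payment is 82,500 × 0.0052083 / (1 − 1.0052083^−48) = $1,946.99.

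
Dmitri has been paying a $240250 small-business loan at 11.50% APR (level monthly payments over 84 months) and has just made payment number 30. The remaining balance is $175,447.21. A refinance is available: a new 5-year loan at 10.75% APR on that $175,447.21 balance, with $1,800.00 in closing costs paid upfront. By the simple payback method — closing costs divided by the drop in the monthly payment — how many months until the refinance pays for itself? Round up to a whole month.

Current payment = 240,250 × 11.5%/12 / (1 − (1+0.0095833)^−84) = $4,177.10.
Refinanced payment = 175,447.21 × 0.0089583 / (1 − (1+0.0089583)^−60) = $3,792.81.
Monthly savings = $4,177.10 − $3,792.81 = $384.29.
Break-even = $1,800.00 / $384.29 = 4.68 → 5 months.

5 months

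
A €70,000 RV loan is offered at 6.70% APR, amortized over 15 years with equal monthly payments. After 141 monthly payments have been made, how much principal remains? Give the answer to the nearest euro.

With monthly rate i = 6.7%/12 = 0.0055833, the balance after k of n payments is P · [(1+i)^n − (1+i)^k] / [(1+i)^n − 1].
(1+0.0055833)^180 = 2.72428164 and (1+0.0055833)^141 = 2.19253938, so the balance is 70,000 × (2.72428164 − 2.19253938) / (2.72428164 − 1) = €21,586.94.

€21,587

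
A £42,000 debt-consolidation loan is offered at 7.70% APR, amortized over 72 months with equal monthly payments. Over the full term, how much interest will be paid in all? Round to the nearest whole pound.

£10,579

Monthly rate = 7.7%/12 = 0.0064167; payment = 42,000 × 0.0064167 / (1 − (1+0.0064167)^−72) = £730.26.
Total paid = 72 × £730.26 = £52,578.72; interest = £52,578.72 − £42,000 = £10,578.72.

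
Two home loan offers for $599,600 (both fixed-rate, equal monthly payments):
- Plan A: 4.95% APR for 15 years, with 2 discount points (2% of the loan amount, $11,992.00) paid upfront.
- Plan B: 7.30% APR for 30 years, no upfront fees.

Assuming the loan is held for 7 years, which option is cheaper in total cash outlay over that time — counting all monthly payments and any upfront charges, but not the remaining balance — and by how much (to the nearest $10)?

Plan A: monthly rate = 4.95%/12 = 0.0041250; payment = 599,600 × 0.0041250 / (1 − (1+0.0041250)^−180) = $4,726.00.
Plan B: at 7.30% the monthly rate is 0.0060833, so the payment is 599,600 × 0.0060833 / (1 − 1.0060833^−360) = $4,110.68.
Over 84 months: Plan A costs 84 × $4,726.00 + $11,992.00 = $408,976.00; Plan B costs 84 × $4,110.68 = $345,297.12.
Plan B is cheaper by $408,976.00 − $345,297.12 = $63,678.88.

Plan B by $63,680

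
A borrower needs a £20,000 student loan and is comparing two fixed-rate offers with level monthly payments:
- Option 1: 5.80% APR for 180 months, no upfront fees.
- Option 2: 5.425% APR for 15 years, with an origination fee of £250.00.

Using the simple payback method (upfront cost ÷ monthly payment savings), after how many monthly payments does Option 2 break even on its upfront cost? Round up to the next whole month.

63 months

Option 1: monthly rate = 5.8%/12 = 0.0048333; payment = 20,000 × 0.0048333 / (1 − (1+0.0048333)^−180) = £166.62.
Option 2: monthly rate = 5.425%/12 = 0.0045208; payment = 20,000 × 0.0045208 / (1 − (1+0.0045208)^−180) = £162.62.
Monthly savings = £166.62 − £162.62 = £4.00.
Break-even = £250.00 / £4.00 = 62.50 → 63 months.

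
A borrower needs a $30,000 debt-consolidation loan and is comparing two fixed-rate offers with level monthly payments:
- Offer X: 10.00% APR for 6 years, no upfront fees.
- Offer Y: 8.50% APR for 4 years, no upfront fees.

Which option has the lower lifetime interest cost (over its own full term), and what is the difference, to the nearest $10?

Offer X: at 10.00% the monthly rate is 0.0083333, so the payment is 30,000 × 0.0083333 / (1 − 1.0083333^−72) = $555.78.
Total interest on Offer X = 72 × $555.78 − $30,000 = $10,016.16.
Offer Y: at 8.50% the monthly rate is 0.0070833, so the payment is 30,000 × 0.0070833 / (1 − 1.0070833^−48) = $739.45.
Total interest on Offer Y = 48 × $739.45 − $30,000 = $5,493.60.
Offer Y is lower by $4,522.56.

Offer Y by $4,520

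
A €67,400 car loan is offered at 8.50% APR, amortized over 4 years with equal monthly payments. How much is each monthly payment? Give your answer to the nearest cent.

At 8.50% the monthly rate is 0.0070833, so the payment is 67,400 × 0.0070833 / (1 − 1.0070833^−48) = €1,661.30.

€1,661.30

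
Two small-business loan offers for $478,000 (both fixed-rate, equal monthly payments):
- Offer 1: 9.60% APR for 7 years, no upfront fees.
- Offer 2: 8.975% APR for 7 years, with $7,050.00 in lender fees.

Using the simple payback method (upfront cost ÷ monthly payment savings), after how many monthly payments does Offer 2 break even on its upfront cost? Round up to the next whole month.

47 months

Offer 1: at 9.60% the monthly rate is 0.0080000, so the payment is 478,000 × 0.0080000 / (1 − 1.0080000^−84) = $7,836.92.
Offer 2: monthly rate = 8.975%/12 = 0.0074792; payment = 478,000 × 0.0074792 / (1 − (1+0.0074792)^−84) = $7,684.52.
Monthly savings = $7,836.92 − $7,684.52 = $152.40.
Break-even = $7,050.00 / $152.40 = 46.26 → 47 months.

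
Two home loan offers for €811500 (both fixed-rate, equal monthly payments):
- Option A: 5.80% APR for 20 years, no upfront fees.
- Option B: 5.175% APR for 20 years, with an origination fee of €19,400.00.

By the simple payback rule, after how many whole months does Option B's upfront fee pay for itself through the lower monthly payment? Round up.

Option A: monthly rate = 5.8%/12 = 0.0048333; payment = 811,500 × 0.0048333 / (1 − (1+0.0048333)^−240) = €5,720.60.
Option B: monthly rate = 5.175%/12 = 0.0043125; payment = 811,500 × 0.0043125 / (1 − (1+0.0043125)^−240) = €5,434.30.
Monthly savings = €5,720.60 − €5,434.30 = €286.30.
Break-even = €19,400.00 / €286.30 = 67.76 → 68 months.

68 months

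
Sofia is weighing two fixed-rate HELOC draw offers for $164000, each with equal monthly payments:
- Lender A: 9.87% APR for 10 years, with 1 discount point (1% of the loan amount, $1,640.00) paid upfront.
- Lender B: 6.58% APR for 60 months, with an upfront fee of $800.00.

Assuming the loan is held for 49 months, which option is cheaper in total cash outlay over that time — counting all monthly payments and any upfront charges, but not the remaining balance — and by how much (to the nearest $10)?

Lender A: at 9.87% the monthly rate is 0.0082250, so the payment is 164,000 × 0.0082250 / (1 − 1.0082250^−120) = $2,155.48.
Lender B: monthly rate = 6.58%/12 = 0.0054833; payment = 164,000 × 0.0054833 / (1 − (1+0.0054833)^−60) = $3,215.00.
Over 49 months: Lender A costs 49 × $2,155.48 + $1,640.00 = $107,258.52; Lender B costs 49 × $3,215.00 + $800.00 = $158,335.00.
Lender A is cheaper by $158,335.00 − $107,258.52 = $51,076.48.

Lender A by $51,080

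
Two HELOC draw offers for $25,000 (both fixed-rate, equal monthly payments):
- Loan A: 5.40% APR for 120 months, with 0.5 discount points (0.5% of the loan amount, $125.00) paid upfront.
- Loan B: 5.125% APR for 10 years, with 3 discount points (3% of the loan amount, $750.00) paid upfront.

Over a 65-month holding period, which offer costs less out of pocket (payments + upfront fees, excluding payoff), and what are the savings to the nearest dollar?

Loan A: at 5.40% the monthly rate is 0.0045000, so the payment is 25,000 × 0.0045000 / (1 − 1.0045000^−120) = $270.08.
Loan B: at 5.125% the monthly rate is 0.0042708, so the payment is 25,000 × 0.0042708 / (1 − 1.0042708^−120) = $266.69.
Over 65 months: Loan A costs 65 × $270.08 + $125.00 = $17,680.20; Loan B costs 65 × $266.69 + $750.00 = $18,084.85.
Loan A is cheaper by $18,084.85 − $17,680.20 = $404.65.

Loan A by $405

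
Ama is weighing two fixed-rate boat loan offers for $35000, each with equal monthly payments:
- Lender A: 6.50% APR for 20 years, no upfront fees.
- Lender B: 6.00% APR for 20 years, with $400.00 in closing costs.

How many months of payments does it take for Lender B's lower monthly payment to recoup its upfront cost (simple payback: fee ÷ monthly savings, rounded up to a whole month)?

Lender A: at 6.50% the monthly rate is 0.0054167, so the payment is 35,000 × 0.0054167 / (1 − 1.0054167^−240) = $260.95.
Lender B: monthly rate = 6%/12 = 0.0050000; payment = 35,000 × 0.0050000 / (1 − (1+0.0050000)^−240) = $250.75.
Monthly savings = $260.95 − $250.75 = $10.20.
Break-even = $400.00 / $10.20 = 39.22 → 40 months.

40 months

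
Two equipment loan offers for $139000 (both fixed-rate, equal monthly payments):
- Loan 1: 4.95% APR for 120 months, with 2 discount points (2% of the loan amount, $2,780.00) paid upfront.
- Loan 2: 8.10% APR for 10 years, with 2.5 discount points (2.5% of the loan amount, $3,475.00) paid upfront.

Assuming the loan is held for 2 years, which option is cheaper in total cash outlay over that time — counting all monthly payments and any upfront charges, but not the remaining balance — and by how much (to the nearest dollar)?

Loan 1: monthly rate = 4.95%/12 = 0.0041250; payment = 139,000 × 0.0041250 / (1 − (1+0.0041250)^−120) = $1,470.92.
Loan 2: at 8.10% the monthly rate is 0.0067500, so the payment is 139,000 × 0.0067500 / (1 − 1.0067500^−120) = $1,693.81.
Over 24 months: Loan 1 costs 24 × $1,470.92 + $2,780.00 = $38,082.08; Loan 2 costs 24 × $1,693.81 + $3,475.00 = $44,126.44.
Loan 1 is cheaper by $44,126.44 − $38,082.08 = $6,044.36.

Loan 1 by $6,044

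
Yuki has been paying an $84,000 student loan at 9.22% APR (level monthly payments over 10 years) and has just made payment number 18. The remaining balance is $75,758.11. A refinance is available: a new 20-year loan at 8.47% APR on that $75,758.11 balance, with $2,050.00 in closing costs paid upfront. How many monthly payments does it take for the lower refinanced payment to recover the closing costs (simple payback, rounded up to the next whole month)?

5 months

Current payment = 84,000 × 9.22%/12 / (1 − (1+0.0076833)^−120) = $1,074.10.
Refinanced payment = 75,758.11 × 0.0070583 / (1 − (1+0.0070583)^−240) = $656.01.
Monthly savings = $1,074.10 − $656.01 = $418.09.
Break-even = $2,050.00 / $418.09 = 4.90 → 5 months.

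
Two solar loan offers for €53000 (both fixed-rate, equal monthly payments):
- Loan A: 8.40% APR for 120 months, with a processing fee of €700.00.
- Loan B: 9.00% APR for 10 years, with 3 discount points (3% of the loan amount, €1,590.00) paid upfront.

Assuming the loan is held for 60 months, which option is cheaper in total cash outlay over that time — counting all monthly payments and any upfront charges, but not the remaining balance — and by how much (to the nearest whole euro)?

Loan A: at 8.40% the monthly rate is 0.0070000, so the payment is 53,000 × 0.0070000 / (1 − 1.0070000^−120) = €654.29.
Loan B: at 9.00% the monthly rate is 0.0075000, so the payment is 53,000 × 0.0075000 / (1 − 1.0075000^−120) = €671.38.
Over 60 months: Loan A costs 60 × €654.29 + €700.00 = €39,957.40; Loan B costs 60 × €671.38 + €1,590.00 = €41,872.80.
Loan A is cheaper by €41,872.80 − €39,957.40 = €1,915.40.

Loan A by €1,915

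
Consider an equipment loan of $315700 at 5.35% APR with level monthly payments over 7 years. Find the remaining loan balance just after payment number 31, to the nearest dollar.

With monthly rate i = 5.35%/12 = 0.0044583, the balance after k of n payments is P · [(1+i)^n − (1+i)^k] / [(1+i)^n − 1].
(1+0.0044583)^84 = 1.45305415 and (1+0.0044583)^31 = 1.14786209, so the balance is 315,700 × (1.45305415 − 1.14786209) / (1.45305415 − 1) = $212,665.82.

$212,666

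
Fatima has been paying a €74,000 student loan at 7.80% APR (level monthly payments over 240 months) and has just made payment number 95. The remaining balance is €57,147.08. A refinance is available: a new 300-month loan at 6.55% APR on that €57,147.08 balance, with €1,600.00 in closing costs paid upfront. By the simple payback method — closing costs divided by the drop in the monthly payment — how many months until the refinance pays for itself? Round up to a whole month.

Current payment = 74,000 × 7.8%/12 / (1 − (1+0.0065000)^−240) = €609.79.
Refinanced payment = 57,147.08 × 0.0054583 / (1 − (1+0.0054583)^−300) = €387.65.
Monthly savings = €609.79 − €387.65 = €222.14.
Break-even = €1,600.00 / €222.14 = 7.20 → 8 months.

8 months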